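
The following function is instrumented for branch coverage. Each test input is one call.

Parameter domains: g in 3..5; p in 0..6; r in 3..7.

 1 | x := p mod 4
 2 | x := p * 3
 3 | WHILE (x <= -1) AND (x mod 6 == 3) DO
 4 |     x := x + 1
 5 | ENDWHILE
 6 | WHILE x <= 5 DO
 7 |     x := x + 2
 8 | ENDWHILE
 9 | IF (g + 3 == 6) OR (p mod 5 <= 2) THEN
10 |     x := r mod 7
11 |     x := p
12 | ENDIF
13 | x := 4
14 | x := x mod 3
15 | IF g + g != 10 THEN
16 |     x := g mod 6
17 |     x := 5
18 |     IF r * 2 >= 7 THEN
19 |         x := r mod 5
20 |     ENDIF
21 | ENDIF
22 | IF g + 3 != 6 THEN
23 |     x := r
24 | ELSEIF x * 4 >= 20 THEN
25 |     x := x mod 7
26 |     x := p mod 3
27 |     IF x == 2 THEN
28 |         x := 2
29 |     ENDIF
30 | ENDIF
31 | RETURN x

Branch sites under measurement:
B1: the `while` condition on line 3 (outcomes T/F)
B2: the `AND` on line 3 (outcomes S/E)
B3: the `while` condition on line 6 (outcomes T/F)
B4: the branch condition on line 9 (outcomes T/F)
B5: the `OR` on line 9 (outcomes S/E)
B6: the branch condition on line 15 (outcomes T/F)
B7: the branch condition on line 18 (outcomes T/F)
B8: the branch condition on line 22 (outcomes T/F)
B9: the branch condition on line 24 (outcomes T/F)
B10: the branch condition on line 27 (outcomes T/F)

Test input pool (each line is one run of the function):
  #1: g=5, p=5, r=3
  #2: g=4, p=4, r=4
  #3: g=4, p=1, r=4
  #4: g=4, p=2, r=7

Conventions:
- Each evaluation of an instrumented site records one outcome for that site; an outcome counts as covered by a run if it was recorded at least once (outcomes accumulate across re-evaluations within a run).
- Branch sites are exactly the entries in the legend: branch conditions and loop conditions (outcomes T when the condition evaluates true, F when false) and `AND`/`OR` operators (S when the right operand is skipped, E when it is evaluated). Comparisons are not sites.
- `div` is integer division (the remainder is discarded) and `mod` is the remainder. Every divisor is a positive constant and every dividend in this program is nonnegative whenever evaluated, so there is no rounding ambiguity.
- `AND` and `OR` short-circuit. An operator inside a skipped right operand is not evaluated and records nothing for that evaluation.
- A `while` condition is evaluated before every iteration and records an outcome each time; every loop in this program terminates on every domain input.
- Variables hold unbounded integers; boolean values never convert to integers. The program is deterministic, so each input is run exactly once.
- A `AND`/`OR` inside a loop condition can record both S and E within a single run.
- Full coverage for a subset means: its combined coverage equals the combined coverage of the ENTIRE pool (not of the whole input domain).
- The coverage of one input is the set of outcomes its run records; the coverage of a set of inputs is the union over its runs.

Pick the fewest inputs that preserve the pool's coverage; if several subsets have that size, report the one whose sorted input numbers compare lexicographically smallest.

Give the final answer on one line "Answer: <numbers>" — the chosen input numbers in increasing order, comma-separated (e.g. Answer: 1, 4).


input #1, g=5, p=5, r=3: events B2->S, B1->F, B3->F, B5->E, B4->T, B6->F, B8->T; outcomes B1=F, B2=S, B3=F, B4=T, B5=E, B6=F, B8=T
input #2, g=4, p=4, r=4: events B2->S, B1->F, B3->F, B5->E, B4->F, B6->T, B7->T, B8->T; outcomes B1=F, B2=S, B3=F, B4=F, B5=E, B6=T, B7=T, B8=T
input #3, g=4, p=1, r=4: events B2->S, B1->F, B3->T, B3->T, B3->F, B5->E, B4->T, B6->T, B7->T, B8->T; outcomes B1=F, B2=S, B3=T, B3=F, B4=T, B5=E, B6=T, B7=T, B8=T
input #4, g=4, p=2, r=7: events B2->S, B1->F, B3->F, B5->E, B4->T, B6->T, B7->T, B8->T; outcomes B1=F, B2=S, B3=F, B4=T, B5=E, B6=T, B7=T, B8=T
the full pool covers 11 outcomes: B1=F, B2=S, B3=T, B3=F, B4=T, B4=F, B5=E, B6=T, B6=F, B7=T, B8=T
every size-1 subset falls short of the 11 outcomes (best: 9/11)
every size-2 subset falls short of the 11 outcomes (best: 10/11)
at size 3, {1, 2, 3} reaches all 11 outcomes; every lexicographically earlier size-3 subset fails
Answer: 1, 2, 3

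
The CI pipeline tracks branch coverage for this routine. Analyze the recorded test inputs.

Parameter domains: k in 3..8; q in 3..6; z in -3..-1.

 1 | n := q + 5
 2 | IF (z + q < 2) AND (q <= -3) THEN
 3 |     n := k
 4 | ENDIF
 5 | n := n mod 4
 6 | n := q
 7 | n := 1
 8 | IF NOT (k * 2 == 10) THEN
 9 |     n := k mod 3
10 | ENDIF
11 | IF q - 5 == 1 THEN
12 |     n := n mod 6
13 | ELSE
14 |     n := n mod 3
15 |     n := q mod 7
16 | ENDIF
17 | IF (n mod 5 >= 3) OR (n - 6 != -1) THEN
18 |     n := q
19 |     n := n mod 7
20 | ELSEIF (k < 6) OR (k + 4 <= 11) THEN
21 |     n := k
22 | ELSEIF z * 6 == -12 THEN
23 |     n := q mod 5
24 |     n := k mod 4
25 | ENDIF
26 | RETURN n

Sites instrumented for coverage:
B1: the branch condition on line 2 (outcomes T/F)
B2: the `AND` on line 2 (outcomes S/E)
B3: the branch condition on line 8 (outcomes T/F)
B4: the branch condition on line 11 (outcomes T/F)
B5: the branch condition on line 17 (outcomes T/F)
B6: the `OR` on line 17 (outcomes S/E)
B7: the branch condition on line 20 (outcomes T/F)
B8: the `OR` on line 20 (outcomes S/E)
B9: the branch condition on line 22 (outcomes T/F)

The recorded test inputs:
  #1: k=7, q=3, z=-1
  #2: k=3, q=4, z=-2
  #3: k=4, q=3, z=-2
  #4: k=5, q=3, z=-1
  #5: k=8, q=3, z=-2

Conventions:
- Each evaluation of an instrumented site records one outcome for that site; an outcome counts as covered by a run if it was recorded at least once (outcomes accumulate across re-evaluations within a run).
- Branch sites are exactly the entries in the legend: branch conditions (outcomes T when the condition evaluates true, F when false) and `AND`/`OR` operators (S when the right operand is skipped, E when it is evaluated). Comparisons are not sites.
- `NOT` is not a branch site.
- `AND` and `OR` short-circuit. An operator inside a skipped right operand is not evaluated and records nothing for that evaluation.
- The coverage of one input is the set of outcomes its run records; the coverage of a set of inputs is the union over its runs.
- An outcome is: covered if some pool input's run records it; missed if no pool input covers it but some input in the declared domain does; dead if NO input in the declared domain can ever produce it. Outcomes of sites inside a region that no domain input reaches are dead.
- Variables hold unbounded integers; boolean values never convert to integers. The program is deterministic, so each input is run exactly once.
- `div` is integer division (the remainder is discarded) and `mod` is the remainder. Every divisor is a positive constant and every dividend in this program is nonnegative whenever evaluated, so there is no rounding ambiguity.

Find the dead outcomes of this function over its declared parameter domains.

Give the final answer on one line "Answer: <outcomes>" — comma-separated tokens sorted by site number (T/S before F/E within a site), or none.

exhaustive pass over the 72-input domain:
  B1=T: zero occurrences over every domain input -> dead
  reachable outcomes have witnesses, e.g. B1=F (e.g. k=3, q=3, z=-3), B2=S (e.g. k=3, q=3, z=-1), B2=E (e.g. k=3, q=3, z=-3), B3=T (e.g. k=3, q=3, z=-3)

Answer: B1=T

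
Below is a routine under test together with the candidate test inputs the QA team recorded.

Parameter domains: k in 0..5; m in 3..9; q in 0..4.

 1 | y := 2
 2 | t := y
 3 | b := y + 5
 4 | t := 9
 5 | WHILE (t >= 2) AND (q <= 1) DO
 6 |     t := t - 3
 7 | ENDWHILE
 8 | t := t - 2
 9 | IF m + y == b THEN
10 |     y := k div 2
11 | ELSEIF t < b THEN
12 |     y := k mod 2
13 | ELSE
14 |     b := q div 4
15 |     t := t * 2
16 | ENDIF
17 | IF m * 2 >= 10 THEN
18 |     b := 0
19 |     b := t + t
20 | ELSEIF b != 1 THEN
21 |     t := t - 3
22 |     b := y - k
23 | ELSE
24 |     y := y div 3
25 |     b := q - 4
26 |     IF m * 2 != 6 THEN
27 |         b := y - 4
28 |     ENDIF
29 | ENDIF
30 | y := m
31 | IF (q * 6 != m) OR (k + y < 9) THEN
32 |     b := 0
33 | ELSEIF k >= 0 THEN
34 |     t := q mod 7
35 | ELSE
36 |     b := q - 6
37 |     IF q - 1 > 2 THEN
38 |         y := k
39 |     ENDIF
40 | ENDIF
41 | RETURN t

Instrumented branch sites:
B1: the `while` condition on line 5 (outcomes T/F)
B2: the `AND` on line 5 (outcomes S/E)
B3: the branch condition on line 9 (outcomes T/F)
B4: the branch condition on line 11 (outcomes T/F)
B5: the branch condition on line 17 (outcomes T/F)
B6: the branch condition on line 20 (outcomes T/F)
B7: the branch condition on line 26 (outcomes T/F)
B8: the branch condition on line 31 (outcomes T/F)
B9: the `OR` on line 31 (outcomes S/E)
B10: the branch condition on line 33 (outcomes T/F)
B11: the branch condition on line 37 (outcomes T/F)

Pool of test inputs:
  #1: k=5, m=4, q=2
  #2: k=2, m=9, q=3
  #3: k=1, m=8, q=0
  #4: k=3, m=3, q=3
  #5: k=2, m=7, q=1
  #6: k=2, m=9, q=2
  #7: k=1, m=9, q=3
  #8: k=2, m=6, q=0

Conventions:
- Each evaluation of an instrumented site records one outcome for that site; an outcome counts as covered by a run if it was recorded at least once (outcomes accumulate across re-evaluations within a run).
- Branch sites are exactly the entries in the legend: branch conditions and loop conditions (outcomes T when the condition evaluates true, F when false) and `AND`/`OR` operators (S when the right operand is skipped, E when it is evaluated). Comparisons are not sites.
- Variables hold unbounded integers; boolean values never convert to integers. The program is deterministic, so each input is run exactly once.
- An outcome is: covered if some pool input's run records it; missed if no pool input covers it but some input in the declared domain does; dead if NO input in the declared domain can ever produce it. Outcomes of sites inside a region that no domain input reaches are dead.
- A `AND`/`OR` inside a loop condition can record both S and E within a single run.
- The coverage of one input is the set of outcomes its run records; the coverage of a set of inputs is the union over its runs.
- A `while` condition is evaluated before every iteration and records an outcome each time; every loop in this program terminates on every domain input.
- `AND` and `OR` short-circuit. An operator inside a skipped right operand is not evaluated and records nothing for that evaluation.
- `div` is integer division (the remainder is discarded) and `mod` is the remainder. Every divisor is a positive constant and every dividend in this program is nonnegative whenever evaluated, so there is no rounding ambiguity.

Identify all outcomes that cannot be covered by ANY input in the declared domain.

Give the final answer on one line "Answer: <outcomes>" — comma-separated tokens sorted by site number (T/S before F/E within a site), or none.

sweeping the full domain (210 inputs) for each outcome:
  B10=F: zero occurrences over every domain input -> dead
  B11=T: zero occurrences over every domain input -> dead
  B11=F: zero occurrences over every domain input -> dead
  reachable outcomes have witnesses, e.g. B1=T (e.g. k=0, m=3, q=0), B1=F (e.g. k=0, m=3, q=0), B2=S (e.g. k=0, m=3, q=0), B2=E (e.g. k=0, m=3, q=0)

Answer: B10=F, B11=T, B11=F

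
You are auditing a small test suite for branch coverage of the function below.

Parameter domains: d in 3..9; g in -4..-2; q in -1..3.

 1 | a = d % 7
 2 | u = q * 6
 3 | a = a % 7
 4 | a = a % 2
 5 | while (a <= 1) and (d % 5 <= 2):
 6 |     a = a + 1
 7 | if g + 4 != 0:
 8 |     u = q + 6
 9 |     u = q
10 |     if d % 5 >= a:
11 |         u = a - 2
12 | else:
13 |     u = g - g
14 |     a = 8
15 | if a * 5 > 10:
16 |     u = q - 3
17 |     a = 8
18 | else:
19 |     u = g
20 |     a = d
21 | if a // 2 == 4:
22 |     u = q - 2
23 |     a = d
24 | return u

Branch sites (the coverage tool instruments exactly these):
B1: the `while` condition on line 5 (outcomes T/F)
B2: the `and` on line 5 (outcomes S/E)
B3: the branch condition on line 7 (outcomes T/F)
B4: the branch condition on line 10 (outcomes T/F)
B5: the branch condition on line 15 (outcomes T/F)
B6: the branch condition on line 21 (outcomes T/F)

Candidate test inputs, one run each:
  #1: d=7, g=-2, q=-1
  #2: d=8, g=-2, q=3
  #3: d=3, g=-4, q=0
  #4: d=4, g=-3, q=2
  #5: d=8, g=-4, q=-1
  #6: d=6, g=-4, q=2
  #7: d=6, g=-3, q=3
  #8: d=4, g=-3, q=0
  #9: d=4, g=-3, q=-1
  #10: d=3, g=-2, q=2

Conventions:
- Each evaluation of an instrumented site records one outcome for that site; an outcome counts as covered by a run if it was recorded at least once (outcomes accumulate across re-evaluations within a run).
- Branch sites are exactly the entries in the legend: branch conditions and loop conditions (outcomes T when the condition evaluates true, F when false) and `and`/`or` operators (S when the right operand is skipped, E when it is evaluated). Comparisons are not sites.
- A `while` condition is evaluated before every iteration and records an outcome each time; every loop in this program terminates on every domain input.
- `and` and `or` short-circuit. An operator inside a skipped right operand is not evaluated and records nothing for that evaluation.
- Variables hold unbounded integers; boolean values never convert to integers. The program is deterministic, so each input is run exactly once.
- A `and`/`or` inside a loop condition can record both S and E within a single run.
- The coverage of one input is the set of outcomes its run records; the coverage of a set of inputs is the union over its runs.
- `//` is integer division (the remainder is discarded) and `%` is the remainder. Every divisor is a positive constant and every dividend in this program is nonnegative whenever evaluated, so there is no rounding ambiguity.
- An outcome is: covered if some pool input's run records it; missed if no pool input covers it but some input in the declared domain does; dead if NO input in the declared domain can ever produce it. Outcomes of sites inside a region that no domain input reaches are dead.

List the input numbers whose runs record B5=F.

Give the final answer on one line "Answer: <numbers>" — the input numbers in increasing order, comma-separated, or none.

input #1 (d=7, g=-2, q=-1): covers B5=F
input #2 (d=8, g=-2, q=3): covers B5=F
input #3 (d=3, g=-4, q=0): misses B5=F
input #4 (d=4, g=-3, q=2): covers B5=F
input #5 (d=8, g=-4, q=-1): misses B5=F
input #6 (d=6, g=-4, q=2): misses B5=F
input #7 (d=6, g=-3, q=3): covers B5=F
input #8 (d=4, g=-3, q=0): covers B5=F
input #9 (d=4, g=-3, q=-1): covers B5=F
input #10 (d=3, g=-2, q=2): covers B5=F

Answer: 1, 2, 4, 7, 8, 9, 10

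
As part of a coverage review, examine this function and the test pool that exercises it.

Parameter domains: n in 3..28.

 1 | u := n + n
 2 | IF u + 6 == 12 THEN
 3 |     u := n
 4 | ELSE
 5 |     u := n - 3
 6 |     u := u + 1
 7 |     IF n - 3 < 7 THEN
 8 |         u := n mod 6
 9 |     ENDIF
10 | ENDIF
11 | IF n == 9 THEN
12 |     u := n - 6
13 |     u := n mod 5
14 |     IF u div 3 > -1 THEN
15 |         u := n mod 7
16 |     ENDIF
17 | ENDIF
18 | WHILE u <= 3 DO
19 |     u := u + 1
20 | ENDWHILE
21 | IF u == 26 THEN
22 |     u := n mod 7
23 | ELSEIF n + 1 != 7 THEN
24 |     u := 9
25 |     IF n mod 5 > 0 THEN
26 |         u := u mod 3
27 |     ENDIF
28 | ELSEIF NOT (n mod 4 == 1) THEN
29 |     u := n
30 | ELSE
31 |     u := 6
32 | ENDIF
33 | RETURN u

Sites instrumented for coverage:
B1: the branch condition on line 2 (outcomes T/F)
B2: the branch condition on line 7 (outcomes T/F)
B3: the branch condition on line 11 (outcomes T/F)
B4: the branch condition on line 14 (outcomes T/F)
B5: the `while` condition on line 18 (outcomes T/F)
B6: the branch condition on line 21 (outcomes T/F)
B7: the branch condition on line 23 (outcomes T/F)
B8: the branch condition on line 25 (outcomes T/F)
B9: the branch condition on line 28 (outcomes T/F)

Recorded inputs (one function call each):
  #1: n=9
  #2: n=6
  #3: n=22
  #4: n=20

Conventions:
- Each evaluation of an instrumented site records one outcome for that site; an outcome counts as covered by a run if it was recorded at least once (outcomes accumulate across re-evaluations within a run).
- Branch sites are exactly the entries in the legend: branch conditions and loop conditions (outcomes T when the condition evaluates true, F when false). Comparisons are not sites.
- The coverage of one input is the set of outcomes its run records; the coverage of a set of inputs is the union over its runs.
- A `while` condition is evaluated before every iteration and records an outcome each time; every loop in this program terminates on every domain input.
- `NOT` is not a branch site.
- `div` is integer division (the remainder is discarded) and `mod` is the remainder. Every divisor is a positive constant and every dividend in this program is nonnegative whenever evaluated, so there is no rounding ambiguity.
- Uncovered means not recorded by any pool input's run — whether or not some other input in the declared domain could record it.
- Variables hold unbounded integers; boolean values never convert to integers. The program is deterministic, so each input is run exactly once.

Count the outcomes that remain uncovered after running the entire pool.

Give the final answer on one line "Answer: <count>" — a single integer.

input #1 (n=9): covers B1=F, B2=T, B3=T, B4=T, B5=T, B5=F, B6=F, B7=T, B8=T
input #2 (n=6): covers B1=F, B2=T, B3=F, B5=T, B5=F, B6=F, B7=F, B9=T
input #3 (n=22): covers B1=F, B2=F, B3=F, B5=F, B6=F, B7=T, B8=T
input #4 (n=20): covers B1=F, B2=F, B3=F, B5=F, B6=F, B7=T, B8=F
union over the pool: B1=F, B2=T, B2=F, B3=T, B3=F, B4=T, B5=T, B5=F, B6=F, B7=T, B7=F, B8=T, B8=F, B9=T
uncovered (4 of 18): B1=T, B4=F, B6=T, B9=F

Answer: 4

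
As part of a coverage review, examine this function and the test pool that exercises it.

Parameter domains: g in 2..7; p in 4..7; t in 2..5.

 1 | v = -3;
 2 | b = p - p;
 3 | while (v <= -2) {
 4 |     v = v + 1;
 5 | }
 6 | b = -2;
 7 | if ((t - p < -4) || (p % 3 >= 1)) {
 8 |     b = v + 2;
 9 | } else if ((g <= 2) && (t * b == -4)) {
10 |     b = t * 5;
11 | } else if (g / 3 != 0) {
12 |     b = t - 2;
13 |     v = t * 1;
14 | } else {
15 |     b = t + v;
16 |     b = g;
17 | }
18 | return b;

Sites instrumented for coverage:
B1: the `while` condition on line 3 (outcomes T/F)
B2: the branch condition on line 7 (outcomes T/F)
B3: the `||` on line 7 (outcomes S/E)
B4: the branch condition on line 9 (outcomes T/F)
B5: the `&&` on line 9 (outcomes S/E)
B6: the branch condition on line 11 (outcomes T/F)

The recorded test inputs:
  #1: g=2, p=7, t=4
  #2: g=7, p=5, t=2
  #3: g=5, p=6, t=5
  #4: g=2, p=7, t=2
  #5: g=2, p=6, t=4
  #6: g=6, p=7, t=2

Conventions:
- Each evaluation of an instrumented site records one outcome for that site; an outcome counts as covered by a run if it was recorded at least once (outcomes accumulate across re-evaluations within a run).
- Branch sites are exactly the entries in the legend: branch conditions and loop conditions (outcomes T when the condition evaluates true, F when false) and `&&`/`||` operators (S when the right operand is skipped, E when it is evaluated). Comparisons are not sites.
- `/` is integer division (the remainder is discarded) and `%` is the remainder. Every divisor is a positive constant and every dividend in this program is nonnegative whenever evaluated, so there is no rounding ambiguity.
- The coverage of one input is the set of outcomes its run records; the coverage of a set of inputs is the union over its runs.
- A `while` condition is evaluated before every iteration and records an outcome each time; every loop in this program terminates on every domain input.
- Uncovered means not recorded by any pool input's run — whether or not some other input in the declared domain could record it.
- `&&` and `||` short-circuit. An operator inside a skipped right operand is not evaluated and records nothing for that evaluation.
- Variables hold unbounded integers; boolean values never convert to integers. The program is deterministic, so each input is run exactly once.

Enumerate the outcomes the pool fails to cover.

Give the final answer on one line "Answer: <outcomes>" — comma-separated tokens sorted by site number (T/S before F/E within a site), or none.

input #1 (g=2, p=7, t=4): events B1->T, B1->T, B1->F, B3->E, B2->T; covers B1=T, B1=F, B2=T, B3=E
input #2 (g=7, p=5, t=2): events B1->T, B1->T, B1->F, B3->E, B2->T; covers B1=T, B1=F, B2=T, B3=E
input #3 (g=5, p=6, t=5): events B1->T, B1->T, B1->F, B3->E, B2->F, B5->S, B4->F, B6->T; covers B1=T, B1=F, B2=F, B3=E, B4=F, B5=S, B6=T
input #4 (g=2, p=7, t=2): events B1->T, B1->T, B1->F, B3->S, B2->T; covers B1=T, B1=F, B2=T, B3=S
input #5 (g=2, p=6, t=4): events B1->T, B1->T, B1->F, B3->E, B2->F, B5->E, B4->F, B6->F; covers B1=T, B1=F, B2=F, B3=E, B4=F, B5=E, B6=F
input #6 (g=6, p=7, t=2): events B1->T, B1->T, B1->F, B3->S, B2->T; covers B1=T, B1=F, B2=T, B3=S
union over the pool: B1=T, B1=F, B2=T, B2=F, B3=S, B3=E, B4=F, B5=S, B5=E, B6=T, B6=F
uncovered (1 of 12): B4=T

Answer: B4=T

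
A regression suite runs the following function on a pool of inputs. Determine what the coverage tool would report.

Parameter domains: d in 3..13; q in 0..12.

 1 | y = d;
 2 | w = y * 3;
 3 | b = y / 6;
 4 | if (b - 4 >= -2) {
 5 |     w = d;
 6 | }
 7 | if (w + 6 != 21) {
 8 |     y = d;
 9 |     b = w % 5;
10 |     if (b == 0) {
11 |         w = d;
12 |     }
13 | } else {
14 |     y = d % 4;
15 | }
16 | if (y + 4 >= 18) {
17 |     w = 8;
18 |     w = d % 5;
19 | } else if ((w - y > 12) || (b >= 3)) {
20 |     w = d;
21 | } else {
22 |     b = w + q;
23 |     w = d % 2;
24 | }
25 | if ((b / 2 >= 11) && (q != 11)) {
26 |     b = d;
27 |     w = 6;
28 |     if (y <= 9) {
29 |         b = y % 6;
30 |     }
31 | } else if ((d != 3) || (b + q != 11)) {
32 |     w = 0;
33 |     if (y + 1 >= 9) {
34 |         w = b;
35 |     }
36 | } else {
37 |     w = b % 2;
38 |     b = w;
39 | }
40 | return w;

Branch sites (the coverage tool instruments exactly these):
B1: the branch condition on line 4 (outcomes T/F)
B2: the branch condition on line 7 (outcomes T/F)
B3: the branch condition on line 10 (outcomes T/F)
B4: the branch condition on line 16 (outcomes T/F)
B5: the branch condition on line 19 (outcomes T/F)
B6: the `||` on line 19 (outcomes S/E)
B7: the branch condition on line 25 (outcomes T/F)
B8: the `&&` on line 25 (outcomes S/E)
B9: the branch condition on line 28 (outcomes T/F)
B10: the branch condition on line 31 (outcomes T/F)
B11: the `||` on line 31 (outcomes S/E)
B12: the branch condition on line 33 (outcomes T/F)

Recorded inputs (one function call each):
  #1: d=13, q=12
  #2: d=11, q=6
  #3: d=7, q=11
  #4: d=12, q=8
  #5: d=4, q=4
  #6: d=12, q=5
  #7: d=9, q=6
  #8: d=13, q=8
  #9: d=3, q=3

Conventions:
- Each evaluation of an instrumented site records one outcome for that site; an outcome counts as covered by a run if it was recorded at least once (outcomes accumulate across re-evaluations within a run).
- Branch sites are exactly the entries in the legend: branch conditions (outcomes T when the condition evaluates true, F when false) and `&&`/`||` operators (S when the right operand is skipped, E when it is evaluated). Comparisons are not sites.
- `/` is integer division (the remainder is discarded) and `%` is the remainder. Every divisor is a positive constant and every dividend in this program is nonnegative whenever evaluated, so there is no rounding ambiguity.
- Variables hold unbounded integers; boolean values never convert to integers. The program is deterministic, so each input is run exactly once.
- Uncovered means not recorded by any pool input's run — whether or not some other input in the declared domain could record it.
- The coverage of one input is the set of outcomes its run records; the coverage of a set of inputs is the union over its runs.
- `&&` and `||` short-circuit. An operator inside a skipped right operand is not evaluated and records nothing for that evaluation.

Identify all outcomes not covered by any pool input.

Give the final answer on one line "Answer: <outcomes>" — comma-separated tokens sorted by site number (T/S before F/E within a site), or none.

input #1, d=13, q=12: outcomes B1=T, B2=T, B3=F, B4=F, B5=T, B6=E, B7=F, B8=S, B10=T, B11=S, B12=T
input #2, d=11, q=6: outcomes B1=F, B2=T, B3=F, B4=F, B5=T, B6=S, B7=F, B8=S, B10=T, B11=S, B12=T
input #3, d=7, q=11: outcomes B1=F, B2=T, B3=F, B4=F, B5=T, B6=S, B7=F, B8=S, B10=T, B11=S, B12=F
input #4, d=12, q=8: outcomes B1=T, B2=T, B3=F, B4=F, B5=F, B6=E, B7=F, B8=S, B10=T, B11=S, B12=T
input #5, d=4, q=4: outcomes B1=F, B2=T, B3=F, B4=F, B5=F, B6=E, B7=F, B8=S, B10=T, B11=S, B12=F
input #6, d=12, q=5: outcomes B1=T, B2=T, B3=F, B4=F, B5=F, B6=E, B7=F, B8=S, B10=T, B11=S, B12=T
input #7, d=9, q=6: outcomes B1=F, B2=T, B3=F, B4=F, B5=T, B6=S, B7=F, B8=S, B10=T, B11=S, B12=T
input #8, d=13, q=8: outcomes B1=T, B2=T, B3=F, B4=F, B5=T, B6=E, B7=F, B8=S, B10=T, B11=S, B12=T
input #9, d=3, q=3: outcomes B1=F, B2=T, B3=F, B4=F, B5=T, B6=E, B7=F, B8=S, B10=T, B11=E, B12=F
union over the pool: B1=T, B1=F, B2=T, B3=F, B4=F, B5=T, B5=F, B6=S, B6=E, B7=F, B8=S, B10=T, B11=S, B11=E, B12=T, B12=F
uncovered (8 of 24): B2=F, B3=T, B4=T, B7=T, B8=E, B9=T, B9=F, B10=F

Answer: B2=F, B3=T, B4=T, B7=T, B8=E, B9=T, B9=F, B10=F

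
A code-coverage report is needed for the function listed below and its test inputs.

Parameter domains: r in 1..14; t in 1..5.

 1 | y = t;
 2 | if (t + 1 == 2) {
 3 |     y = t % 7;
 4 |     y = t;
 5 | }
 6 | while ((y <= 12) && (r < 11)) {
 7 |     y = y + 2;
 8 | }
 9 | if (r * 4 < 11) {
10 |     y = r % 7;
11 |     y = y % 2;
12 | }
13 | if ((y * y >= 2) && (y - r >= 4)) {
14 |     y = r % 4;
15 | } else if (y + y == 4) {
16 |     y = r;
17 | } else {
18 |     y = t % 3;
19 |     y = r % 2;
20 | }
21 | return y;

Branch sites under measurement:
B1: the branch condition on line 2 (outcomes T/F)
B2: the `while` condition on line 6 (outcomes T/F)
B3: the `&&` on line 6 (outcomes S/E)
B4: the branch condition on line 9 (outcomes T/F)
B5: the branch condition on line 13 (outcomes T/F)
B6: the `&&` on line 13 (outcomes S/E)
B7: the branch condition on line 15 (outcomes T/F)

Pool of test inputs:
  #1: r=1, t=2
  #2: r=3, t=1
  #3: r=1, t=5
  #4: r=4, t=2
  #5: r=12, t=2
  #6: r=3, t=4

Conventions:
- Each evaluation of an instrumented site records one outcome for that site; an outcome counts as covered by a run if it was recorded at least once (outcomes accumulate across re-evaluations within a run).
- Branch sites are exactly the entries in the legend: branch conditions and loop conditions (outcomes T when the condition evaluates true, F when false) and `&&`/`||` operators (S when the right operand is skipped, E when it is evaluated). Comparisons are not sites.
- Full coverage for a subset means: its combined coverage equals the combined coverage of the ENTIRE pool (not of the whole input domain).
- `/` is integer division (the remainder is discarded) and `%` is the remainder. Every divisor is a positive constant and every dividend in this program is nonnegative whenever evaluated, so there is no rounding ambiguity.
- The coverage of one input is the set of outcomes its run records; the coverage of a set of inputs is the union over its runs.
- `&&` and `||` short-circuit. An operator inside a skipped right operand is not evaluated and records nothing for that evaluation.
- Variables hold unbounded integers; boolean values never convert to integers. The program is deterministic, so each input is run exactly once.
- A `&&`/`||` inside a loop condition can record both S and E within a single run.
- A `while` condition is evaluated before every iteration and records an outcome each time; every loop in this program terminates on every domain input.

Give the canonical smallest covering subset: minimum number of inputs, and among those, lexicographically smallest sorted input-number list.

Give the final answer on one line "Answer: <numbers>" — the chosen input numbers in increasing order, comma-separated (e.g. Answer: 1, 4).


input #1, r=1, t=2: events B1->F, B3->E, B2->T, B3->E, B2->T, B3->E, B2->T, B3->E, B2->T, B3->E, B2->T, B3->E, B2->T, B3->S, ...; outcomes B1=F, B2=T, B2=F, B3=S, B3=E, B4=T, B5=F, B6=S, B7=F
input #2, r=3, t=1: events B1->T, B3->E, B2->T, B3->E, B2->T, B3->E, B2->T, B3->E, B2->T, B3->E, B2->T, B3->E, B2->T, B3->S, ...; outcomes B1=T, B2=T, B2=F, B3=S, B3=E, B4=F, B5=T, B6=E
input #3, r=1, t=5: events B1->F, B3->E, B2->T, B3->E, B2->T, B3->E, B2->T, B3->E, B2->T, B3->S, B2->F, B4->T, B6->S, B5->F, ...; outcomes B1=F, B2=T, B2=F, B3=S, B3=E, B4=T, B5=F, B6=S, B7=F
input #4, r=4, t=2: events B1->F, B3->E, B2->T, B3->E, B2->T, B3->E, B2->T, B3->E, B2->T, B3->E, B2->T, B3->E, B2->T, B3->S, ...; outcomes B1=F, B2=T, B2=F, B3=S, B3=E, B4=F, B5=T, B6=E
input #5, r=12, t=2: events B1->F, B3->E, B2->F, B4->F, B6->E, B5->F, B7->T; outcomes B1=F, B2=F, B3=E, B4=F, B5=F, B6=E, B7=T
input #6, r=3, t=4: events B1->F, B3->E, B2->T, B3->E, B2->T, B3->E, B2->T, B3->E, B2->T, B3->E, B2->T, B3->S, B2->F, B4->F, ...; outcomes B1=F, B2=T, B2=F, B3=S, B3=E, B4=F, B5=T, B6=E
the full pool covers 14 outcomes: B1=T, B1=F, B2=T, B2=F, B3=S, B3=E, B4=T, B4=F, B5=T, B5=F, B6=S, B6=E, B7=T, B7=F
every size-1 subset falls short of the 14 outcomes (best: 9/14)
every size-2 subset falls short of the 14 outcomes (best: 13/14)
size 3: inputs {1, 2, 5} cover all 14 outcomes, and no lexicographically smaller subset of this size does
Answer: 1, 2, 5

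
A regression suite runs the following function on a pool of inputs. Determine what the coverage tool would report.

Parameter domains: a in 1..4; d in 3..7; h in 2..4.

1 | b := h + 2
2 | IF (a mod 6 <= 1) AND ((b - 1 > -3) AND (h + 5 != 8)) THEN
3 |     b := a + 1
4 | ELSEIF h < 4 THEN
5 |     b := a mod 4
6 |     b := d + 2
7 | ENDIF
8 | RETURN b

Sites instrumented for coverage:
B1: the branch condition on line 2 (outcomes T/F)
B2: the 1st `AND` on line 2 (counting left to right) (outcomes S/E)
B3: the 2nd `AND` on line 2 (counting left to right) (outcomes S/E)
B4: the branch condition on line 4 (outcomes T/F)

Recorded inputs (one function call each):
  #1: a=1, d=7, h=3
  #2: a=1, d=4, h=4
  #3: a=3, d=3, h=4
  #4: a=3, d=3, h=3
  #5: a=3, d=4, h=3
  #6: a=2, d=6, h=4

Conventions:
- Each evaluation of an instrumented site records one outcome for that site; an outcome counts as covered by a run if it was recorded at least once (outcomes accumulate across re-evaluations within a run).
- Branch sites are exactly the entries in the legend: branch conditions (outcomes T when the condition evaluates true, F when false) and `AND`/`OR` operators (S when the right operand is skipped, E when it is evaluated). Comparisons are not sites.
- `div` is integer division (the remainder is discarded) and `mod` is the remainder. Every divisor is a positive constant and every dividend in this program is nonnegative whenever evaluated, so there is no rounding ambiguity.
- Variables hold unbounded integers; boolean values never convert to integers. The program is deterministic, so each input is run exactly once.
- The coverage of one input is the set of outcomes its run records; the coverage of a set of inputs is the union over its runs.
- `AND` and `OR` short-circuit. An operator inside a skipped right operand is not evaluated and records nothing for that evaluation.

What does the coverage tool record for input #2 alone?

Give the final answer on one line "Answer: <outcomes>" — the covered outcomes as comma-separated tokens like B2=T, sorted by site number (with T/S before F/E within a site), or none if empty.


Event log for input #2 (a=1, d=4, h=4):
  B2->E, B3->E, B1->T
as a set, this run covers: B1=T, B2=E, B3=E
Answer: B1=T, B2=E, B3=E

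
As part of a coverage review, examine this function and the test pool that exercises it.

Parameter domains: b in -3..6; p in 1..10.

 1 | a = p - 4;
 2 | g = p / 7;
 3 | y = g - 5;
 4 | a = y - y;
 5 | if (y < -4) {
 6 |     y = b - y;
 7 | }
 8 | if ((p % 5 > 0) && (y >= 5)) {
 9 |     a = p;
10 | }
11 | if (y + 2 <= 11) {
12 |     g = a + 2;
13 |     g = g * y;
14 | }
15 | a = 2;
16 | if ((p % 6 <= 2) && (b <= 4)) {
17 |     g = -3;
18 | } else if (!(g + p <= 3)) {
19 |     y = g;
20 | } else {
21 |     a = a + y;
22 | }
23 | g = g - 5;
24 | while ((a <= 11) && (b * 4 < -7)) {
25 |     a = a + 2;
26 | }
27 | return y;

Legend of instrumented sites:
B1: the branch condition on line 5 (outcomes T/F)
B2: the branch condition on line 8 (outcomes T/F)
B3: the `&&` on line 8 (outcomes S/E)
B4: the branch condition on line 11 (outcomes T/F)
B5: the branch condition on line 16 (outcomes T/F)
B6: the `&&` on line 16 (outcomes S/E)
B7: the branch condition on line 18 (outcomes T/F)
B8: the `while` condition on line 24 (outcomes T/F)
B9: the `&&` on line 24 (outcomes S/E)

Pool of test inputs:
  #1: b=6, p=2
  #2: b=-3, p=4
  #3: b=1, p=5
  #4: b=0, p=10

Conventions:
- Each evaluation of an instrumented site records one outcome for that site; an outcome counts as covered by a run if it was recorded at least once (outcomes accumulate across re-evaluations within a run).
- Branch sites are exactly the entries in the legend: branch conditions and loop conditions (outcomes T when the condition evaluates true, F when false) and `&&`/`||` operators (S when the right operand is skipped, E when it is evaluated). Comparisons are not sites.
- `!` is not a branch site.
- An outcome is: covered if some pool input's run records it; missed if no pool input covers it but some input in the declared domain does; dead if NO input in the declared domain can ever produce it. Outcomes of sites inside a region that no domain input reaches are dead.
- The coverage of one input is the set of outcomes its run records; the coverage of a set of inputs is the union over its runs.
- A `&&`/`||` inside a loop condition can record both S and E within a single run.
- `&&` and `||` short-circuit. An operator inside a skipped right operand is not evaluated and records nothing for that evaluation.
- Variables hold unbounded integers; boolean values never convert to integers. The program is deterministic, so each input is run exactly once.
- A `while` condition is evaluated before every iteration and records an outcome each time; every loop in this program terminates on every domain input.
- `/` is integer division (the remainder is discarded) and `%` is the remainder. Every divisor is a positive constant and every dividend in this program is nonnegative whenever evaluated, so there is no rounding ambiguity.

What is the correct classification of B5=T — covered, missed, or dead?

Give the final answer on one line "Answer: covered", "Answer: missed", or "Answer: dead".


no pool input records B5=T
but domain input (b=-3, p=1) does record it -> reachable, so missed
Answer: missed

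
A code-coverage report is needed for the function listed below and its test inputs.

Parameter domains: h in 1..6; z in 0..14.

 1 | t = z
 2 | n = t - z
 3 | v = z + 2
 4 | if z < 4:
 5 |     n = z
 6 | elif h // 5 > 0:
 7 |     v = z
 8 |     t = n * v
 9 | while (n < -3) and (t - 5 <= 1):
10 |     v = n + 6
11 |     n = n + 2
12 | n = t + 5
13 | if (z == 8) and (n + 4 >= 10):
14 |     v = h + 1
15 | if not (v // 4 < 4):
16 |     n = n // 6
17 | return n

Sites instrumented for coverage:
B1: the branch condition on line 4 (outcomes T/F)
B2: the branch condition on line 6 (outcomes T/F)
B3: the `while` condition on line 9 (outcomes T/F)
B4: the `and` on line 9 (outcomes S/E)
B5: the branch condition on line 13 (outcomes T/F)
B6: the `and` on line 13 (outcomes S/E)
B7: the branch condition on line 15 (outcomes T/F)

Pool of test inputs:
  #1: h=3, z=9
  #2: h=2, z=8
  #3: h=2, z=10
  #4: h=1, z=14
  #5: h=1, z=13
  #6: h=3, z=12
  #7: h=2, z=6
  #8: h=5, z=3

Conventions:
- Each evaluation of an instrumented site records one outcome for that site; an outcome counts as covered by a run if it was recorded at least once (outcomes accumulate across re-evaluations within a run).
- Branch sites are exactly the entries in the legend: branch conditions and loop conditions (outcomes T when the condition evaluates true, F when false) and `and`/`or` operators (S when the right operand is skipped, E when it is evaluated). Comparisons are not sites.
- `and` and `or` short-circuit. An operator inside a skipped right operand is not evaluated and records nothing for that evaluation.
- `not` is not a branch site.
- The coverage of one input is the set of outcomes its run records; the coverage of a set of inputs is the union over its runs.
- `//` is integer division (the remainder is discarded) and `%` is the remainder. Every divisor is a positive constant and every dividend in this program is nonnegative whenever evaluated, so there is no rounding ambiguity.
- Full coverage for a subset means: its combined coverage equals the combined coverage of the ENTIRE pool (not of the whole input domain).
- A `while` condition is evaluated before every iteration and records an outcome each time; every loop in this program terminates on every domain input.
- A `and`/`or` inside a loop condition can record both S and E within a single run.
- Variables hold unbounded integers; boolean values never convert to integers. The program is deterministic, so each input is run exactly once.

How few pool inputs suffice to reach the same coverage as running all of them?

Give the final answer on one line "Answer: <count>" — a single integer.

#1 (h=3, z=9) -> covered: B1=F, B2=F, B3=F, B4=S, B5=F, B6=S, B7=F
#2 (h=2, z=8) -> covered: B1=F, B2=F, B3=F, B4=S, B5=T, B6=E, B7=F
#3 (h=2, z=10) -> covered: B1=F, B2=F, B3=F, B4=S, B5=F, B6=S, B7=F
#4 (h=1, z=14) -> covered: B1=F, B2=F, B3=F, B4=S, B5=F, B6=S, B7=T
#5 (h=1, z=13) -> covered: B1=F, B2=F, B3=F, B4=S, B5=F, B6=S, B7=F
#6 (h=3, z=12) -> covered: B1=F, B2=F, B3=F, B4=S, B5=F, B6=S, B7=F
#7 (h=2, z=6) -> covered: B1=F, B2=F, B3=F, B4=S, B5=F, B6=S, B7=F
#8 (h=5, z=3) -> covered: B1=T, B3=F, B4=S, B5=F, B6=S, B7=F
together the pool reaches 11 outcomes: B1=T, B1=F, B2=F, B3=F, B4=S, B5=T, B5=F, B6=S, B6=E, B7=T, B7=F
size 1 is not enough: best union over all size-1 subsets is 7/11
size 2 is not enough: best union over all size-2 subsets is 10/11
size 3: inputs {2, 4, 8} cover all 11 outcomes, and no lexicographically smaller subset of this size does

Answer: 3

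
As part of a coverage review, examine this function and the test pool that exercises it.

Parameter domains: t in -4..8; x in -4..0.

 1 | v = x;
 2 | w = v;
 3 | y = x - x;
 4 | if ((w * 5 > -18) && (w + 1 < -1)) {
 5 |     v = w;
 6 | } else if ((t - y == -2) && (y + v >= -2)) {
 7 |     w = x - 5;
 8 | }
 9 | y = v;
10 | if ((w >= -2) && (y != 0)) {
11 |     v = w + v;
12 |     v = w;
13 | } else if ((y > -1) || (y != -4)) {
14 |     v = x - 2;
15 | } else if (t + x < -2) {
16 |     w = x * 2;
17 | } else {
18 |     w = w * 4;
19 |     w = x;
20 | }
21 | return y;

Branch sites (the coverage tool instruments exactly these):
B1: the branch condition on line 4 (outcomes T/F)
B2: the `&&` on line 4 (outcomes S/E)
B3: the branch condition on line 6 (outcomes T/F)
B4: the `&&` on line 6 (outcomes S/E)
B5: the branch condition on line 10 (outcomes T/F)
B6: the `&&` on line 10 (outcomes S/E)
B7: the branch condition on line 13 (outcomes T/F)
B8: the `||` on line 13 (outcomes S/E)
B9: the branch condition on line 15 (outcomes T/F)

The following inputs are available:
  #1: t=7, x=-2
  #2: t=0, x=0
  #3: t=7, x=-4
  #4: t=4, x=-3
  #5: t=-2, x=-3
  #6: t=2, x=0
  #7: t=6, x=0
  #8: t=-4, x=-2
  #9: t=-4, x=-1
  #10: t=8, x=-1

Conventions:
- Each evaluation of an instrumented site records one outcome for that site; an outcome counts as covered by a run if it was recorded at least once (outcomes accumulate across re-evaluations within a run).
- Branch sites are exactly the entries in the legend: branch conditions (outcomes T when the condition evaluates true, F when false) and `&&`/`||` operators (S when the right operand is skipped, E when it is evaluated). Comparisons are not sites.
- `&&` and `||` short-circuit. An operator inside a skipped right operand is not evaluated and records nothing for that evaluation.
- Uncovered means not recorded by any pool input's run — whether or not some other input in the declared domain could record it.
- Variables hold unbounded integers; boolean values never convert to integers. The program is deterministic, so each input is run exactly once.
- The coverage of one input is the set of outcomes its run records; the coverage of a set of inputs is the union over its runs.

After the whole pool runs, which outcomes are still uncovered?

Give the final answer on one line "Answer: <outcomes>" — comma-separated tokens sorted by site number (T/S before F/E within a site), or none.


#1 (t=7, x=-2) -> B2->E, B1->F, B4->S, B3->F, B6->E, B5->T; covered: B1=F, B2=E, B3=F, B4=S, B5=T, B6=E
#2 (t=0, x=0) -> B2->E, B1->F, B4->S, B3->F, B6->E, B5->F, B8->S, B7->T; covered: B1=F, B2=E, B3=F, B4=S, B5=F, B6=E, B7=T, B8=S
#3 (t=7, x=-4) -> B2->S, B1->F, B4->S, B3->F, B6->S, B5->F, B8->E, B7->F, B9->F; covered: B1=F, B2=S, B3=F, B4=S, B5=F, B6=S, B7=F, B8=E, B9=F
#4 (t=4, x=-3) -> B2->E, B1->T, B6->S, B5->F, B8->E, B7->T; covered: B1=T, B2=E, B5=F, B6=S, B7=T, B8=E
#5 (t=-2, x=-3) -> B2->E, B1->T, B6->S, B5->F, B8->E, B7->T; covered: B1=T, B2=E, B5=F, B6=S, B7=T, B8=E
#6 (t=2, x=0) -> B2->E, B1->F, B4->S, B3->F, B6->E, B5->F, B8->S, B7->T; covered: B1=F, B2=E, B3=F, B4=S, B5=F, B6=E, B7=T, B8=S
#7 (t=6, x=0) -> B2->E, B1->F, B4->S, B3->F, B6->E, B5->F, B8->S, B7->T; covered: B1=F, B2=E, B3=F, B4=S, B5=F, B6=E, B7=T, B8=S
#8 (t=-4, x=-2) -> B2->E, B1->F, B4->S, B3->F, B6->E, B5->T; covered: B1=F, B2=E, B3=F, B4=S, B5=T, B6=E
#9 (t=-4, x=-1) -> B2->E, B1->F, B4->S, B3->F, B6->E, B5->T; covered: B1=F, B2=E, B3=F, B4=S, B5=T, B6=E
#10 (t=8, x=-1) -> B2->E, B1->F, B4->S, B3->F, B6->E, B5->T; covered: B1=F, B2=E, B3=F, B4=S, B5=T, B6=E
union over the pool: B1=T, B1=F, B2=S, B2=E, B3=F, B4=S, B5=T, B5=F, B6=S, B6=E, B7=T, B7=F, B8=S, B8=E, B9=F
uncovered (3 of 18): B3=T, B4=E, B9=T
Answer: B3=T, B4=E, B9=T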